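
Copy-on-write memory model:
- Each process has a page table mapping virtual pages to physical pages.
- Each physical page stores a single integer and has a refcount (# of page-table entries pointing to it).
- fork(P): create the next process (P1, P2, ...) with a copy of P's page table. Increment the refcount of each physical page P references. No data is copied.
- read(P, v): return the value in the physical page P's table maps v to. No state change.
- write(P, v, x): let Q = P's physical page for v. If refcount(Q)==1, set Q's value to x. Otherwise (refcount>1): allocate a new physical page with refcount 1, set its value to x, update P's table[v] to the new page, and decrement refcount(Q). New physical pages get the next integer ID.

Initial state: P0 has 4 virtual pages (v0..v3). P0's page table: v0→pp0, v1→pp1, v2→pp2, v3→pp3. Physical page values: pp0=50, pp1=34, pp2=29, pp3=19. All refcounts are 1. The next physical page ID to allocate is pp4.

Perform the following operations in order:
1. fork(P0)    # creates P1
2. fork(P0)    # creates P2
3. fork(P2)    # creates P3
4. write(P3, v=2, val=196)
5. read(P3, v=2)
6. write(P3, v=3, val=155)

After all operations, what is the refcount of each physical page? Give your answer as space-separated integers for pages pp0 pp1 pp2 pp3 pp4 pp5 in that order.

Answer: 4 4 3 3 1 1

Derivation:
Op 1: fork(P0) -> P1. 4 ppages; refcounts: pp0:2 pp1:2 pp2:2 pp3:2
Op 2: fork(P0) -> P2. 4 ppages; refcounts: pp0:3 pp1:3 pp2:3 pp3:3
Op 3: fork(P2) -> P3. 4 ppages; refcounts: pp0:4 pp1:4 pp2:4 pp3:4
Op 4: write(P3, v2, 196). refcount(pp2)=4>1 -> COPY to pp4. 5 ppages; refcounts: pp0:4 pp1:4 pp2:3 pp3:4 pp4:1
Op 5: read(P3, v2) -> 196. No state change.
Op 6: write(P3, v3, 155). refcount(pp3)=4>1 -> COPY to pp5. 6 ppages; refcounts: pp0:4 pp1:4 pp2:3 pp3:3 pp4:1 pp5:1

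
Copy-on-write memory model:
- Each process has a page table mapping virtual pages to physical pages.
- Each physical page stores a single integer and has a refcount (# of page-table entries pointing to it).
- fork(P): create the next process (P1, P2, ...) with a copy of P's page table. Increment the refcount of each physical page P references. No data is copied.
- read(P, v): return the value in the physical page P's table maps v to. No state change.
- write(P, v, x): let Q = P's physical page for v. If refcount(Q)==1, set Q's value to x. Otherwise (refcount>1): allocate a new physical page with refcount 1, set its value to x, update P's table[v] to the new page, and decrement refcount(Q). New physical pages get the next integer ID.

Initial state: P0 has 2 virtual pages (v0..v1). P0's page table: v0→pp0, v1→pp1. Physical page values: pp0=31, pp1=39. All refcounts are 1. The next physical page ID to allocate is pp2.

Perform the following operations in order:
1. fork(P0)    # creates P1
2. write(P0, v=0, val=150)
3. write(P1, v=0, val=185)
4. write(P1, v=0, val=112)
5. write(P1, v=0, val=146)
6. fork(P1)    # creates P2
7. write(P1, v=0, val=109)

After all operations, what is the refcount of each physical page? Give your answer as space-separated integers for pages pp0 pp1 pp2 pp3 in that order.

Answer: 1 3 1 1

Derivation:
Op 1: fork(P0) -> P1. 2 ppages; refcounts: pp0:2 pp1:2
Op 2: write(P0, v0, 150). refcount(pp0)=2>1 -> COPY to pp2. 3 ppages; refcounts: pp0:1 pp1:2 pp2:1
Op 3: write(P1, v0, 185). refcount(pp0)=1 -> write in place. 3 ppages; refcounts: pp0:1 pp1:2 pp2:1
Op 4: write(P1, v0, 112). refcount(pp0)=1 -> write in place. 3 ppages; refcounts: pp0:1 pp1:2 pp2:1
Op 5: write(P1, v0, 146). refcount(pp0)=1 -> write in place. 3 ppages; refcounts: pp0:1 pp1:2 pp2:1
Op 6: fork(P1) -> P2. 3 ppages; refcounts: pp0:2 pp1:3 pp2:1
Op 7: write(P1, v0, 109). refcount(pp0)=2>1 -> COPY to pp3. 4 ppages; refcounts: pp0:1 pp1:3 pp2:1 pp3:1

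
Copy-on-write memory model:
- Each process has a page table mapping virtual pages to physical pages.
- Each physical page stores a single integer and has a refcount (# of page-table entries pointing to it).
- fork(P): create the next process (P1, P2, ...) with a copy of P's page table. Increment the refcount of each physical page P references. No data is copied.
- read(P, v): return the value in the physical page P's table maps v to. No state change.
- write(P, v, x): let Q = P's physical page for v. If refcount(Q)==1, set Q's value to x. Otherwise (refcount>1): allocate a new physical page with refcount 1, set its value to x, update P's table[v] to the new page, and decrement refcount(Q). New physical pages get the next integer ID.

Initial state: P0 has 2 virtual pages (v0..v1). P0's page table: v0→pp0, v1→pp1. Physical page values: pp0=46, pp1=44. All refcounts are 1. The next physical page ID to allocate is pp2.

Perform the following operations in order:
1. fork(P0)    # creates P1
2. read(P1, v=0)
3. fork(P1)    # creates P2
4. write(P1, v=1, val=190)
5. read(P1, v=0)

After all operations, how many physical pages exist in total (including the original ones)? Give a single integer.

Op 1: fork(P0) -> P1. 2 ppages; refcounts: pp0:2 pp1:2
Op 2: read(P1, v0) -> 46. No state change.
Op 3: fork(P1) -> P2. 2 ppages; refcounts: pp0:3 pp1:3
Op 4: write(P1, v1, 190). refcount(pp1)=3>1 -> COPY to pp2. 3 ppages; refcounts: pp0:3 pp1:2 pp2:1
Op 5: read(P1, v0) -> 46. No state change.

Answer: 3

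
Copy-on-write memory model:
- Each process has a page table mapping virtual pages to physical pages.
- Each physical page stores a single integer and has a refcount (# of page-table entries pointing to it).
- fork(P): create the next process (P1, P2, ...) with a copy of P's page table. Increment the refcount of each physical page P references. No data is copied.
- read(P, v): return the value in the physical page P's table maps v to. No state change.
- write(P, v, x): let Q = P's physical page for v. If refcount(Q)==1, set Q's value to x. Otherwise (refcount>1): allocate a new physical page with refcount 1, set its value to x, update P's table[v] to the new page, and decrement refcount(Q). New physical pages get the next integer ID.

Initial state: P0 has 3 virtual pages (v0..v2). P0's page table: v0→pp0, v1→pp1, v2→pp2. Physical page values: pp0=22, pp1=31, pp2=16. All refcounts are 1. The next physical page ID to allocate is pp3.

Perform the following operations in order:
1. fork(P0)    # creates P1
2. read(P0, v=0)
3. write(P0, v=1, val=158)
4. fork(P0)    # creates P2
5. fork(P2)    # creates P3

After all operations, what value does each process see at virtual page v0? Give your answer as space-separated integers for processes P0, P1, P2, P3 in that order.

Answer: 22 22 22 22

Derivation:
Op 1: fork(P0) -> P1. 3 ppages; refcounts: pp0:2 pp1:2 pp2:2
Op 2: read(P0, v0) -> 22. No state change.
Op 3: write(P0, v1, 158). refcount(pp1)=2>1 -> COPY to pp3. 4 ppages; refcounts: pp0:2 pp1:1 pp2:2 pp3:1
Op 4: fork(P0) -> P2. 4 ppages; refcounts: pp0:3 pp1:1 pp2:3 pp3:2
Op 5: fork(P2) -> P3. 4 ppages; refcounts: pp0:4 pp1:1 pp2:4 pp3:3
P0: v0 -> pp0 = 22
P1: v0 -> pp0 = 22
P2: v0 -> pp0 = 22
P3: v0 -> pp0 = 22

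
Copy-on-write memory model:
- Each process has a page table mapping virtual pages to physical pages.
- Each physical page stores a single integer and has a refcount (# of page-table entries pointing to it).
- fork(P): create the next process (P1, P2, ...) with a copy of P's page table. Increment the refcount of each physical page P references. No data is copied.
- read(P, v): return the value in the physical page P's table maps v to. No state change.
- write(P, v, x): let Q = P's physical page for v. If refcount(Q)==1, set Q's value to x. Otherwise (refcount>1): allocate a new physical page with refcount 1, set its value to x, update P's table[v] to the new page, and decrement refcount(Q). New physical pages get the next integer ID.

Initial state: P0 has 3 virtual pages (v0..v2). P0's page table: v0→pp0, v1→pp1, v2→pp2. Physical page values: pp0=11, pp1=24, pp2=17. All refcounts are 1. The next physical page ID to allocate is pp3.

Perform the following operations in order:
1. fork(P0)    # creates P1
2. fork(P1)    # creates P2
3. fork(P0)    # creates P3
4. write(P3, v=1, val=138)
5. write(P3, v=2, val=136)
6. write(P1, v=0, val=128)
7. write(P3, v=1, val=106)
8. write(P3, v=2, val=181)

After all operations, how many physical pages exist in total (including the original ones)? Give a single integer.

Op 1: fork(P0) -> P1. 3 ppages; refcounts: pp0:2 pp1:2 pp2:2
Op 2: fork(P1) -> P2. 3 ppages; refcounts: pp0:3 pp1:3 pp2:3
Op 3: fork(P0) -> P3. 3 ppages; refcounts: pp0:4 pp1:4 pp2:4
Op 4: write(P3, v1, 138). refcount(pp1)=4>1 -> COPY to pp3. 4 ppages; refcounts: pp0:4 pp1:3 pp2:4 pp3:1
Op 5: write(P3, v2, 136). refcount(pp2)=4>1 -> COPY to pp4. 5 ppages; refcounts: pp0:4 pp1:3 pp2:3 pp3:1 pp4:1
Op 6: write(P1, v0, 128). refcount(pp0)=4>1 -> COPY to pp5. 6 ppages; refcounts: pp0:3 pp1:3 pp2:3 pp3:1 pp4:1 pp5:1
Op 7: write(P3, v1, 106). refcount(pp3)=1 -> write in place. 6 ppages; refcounts: pp0:3 pp1:3 pp2:3 pp3:1 pp4:1 pp5:1
Op 8: write(P3, v2, 181). refcount(pp4)=1 -> write in place. 6 ppages; refcounts: pp0:3 pp1:3 pp2:3 pp3:1 pp4:1 pp5:1

Answer: 6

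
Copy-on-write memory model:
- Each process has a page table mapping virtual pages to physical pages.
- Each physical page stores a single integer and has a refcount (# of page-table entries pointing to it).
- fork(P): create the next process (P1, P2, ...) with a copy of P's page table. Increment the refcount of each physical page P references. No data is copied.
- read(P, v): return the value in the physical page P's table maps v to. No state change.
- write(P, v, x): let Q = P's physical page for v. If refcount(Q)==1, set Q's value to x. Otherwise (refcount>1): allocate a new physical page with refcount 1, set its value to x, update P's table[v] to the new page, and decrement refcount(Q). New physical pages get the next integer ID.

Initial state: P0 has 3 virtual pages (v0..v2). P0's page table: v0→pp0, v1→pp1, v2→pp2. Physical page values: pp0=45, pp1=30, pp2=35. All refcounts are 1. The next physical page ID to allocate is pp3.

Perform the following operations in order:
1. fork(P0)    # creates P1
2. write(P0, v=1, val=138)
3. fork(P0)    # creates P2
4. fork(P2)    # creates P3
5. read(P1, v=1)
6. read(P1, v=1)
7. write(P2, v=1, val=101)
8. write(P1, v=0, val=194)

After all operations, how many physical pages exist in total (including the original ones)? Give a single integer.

Op 1: fork(P0) -> P1. 3 ppages; refcounts: pp0:2 pp1:2 pp2:2
Op 2: write(P0, v1, 138). refcount(pp1)=2>1 -> COPY to pp3. 4 ppages; refcounts: pp0:2 pp1:1 pp2:2 pp3:1
Op 3: fork(P0) -> P2. 4 ppages; refcounts: pp0:3 pp1:1 pp2:3 pp3:2
Op 4: fork(P2) -> P3. 4 ppages; refcounts: pp0:4 pp1:1 pp2:4 pp3:3
Op 5: read(P1, v1) -> 30. No state change.
Op 6: read(P1, v1) -> 30. No state change.
Op 7: write(P2, v1, 101). refcount(pp3)=3>1 -> COPY to pp4. 5 ppages; refcounts: pp0:4 pp1:1 pp2:4 pp3:2 pp4:1
Op 8: write(P1, v0, 194). refcount(pp0)=4>1 -> COPY to pp5. 6 ppages; refcounts: pp0:3 pp1:1 pp2:4 pp3:2 pp4:1 pp5:1

Answer: 6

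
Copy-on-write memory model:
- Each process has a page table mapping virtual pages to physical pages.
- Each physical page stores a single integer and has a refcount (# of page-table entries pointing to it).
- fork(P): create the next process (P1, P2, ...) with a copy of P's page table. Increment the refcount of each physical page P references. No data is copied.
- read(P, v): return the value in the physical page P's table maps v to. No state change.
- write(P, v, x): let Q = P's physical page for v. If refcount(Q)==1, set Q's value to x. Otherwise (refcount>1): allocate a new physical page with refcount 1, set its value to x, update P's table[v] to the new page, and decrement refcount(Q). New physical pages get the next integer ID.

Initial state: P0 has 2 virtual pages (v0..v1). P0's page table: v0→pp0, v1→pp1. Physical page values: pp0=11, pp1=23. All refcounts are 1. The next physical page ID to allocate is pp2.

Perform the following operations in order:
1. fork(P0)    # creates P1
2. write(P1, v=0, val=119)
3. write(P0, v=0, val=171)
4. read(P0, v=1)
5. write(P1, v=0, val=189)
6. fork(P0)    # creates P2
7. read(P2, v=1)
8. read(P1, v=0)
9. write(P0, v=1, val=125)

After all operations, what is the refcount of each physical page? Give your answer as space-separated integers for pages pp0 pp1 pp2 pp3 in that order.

Answer: 2 2 1 1

Derivation:
Op 1: fork(P0) -> P1. 2 ppages; refcounts: pp0:2 pp1:2
Op 2: write(P1, v0, 119). refcount(pp0)=2>1 -> COPY to pp2. 3 ppages; refcounts: pp0:1 pp1:2 pp2:1
Op 3: write(P0, v0, 171). refcount(pp0)=1 -> write in place. 3 ppages; refcounts: pp0:1 pp1:2 pp2:1
Op 4: read(P0, v1) -> 23. No state change.
Op 5: write(P1, v0, 189). refcount(pp2)=1 -> write in place. 3 ppages; refcounts: pp0:1 pp1:2 pp2:1
Op 6: fork(P0) -> P2. 3 ppages; refcounts: pp0:2 pp1:3 pp2:1
Op 7: read(P2, v1) -> 23. No state change.
Op 8: read(P1, v0) -> 189. No state change.
Op 9: write(P0, v1, 125). refcount(pp1)=3>1 -> COPY to pp3. 4 ppages; refcounts: pp0:2 pp1:2 pp2:1 pp3:1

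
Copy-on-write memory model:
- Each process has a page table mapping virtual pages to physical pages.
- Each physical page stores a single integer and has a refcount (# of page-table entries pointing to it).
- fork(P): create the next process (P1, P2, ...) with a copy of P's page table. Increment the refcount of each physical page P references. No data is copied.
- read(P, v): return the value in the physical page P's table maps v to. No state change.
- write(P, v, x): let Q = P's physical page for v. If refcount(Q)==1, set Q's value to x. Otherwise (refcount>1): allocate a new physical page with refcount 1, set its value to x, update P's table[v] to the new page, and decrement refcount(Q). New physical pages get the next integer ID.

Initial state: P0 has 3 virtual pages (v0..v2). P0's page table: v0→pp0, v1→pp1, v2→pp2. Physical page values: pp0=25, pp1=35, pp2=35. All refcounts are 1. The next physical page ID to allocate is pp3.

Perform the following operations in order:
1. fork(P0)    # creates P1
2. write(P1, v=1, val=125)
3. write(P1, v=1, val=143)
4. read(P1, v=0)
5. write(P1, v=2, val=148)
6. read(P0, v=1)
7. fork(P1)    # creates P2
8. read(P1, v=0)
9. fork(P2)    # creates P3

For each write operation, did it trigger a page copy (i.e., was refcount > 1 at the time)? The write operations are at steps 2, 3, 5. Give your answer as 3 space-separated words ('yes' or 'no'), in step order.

Op 1: fork(P0) -> P1. 3 ppages; refcounts: pp0:2 pp1:2 pp2:2
Op 2: write(P1, v1, 125). refcount(pp1)=2>1 -> COPY to pp3. 4 ppages; refcounts: pp0:2 pp1:1 pp2:2 pp3:1
Op 3: write(P1, v1, 143). refcount(pp3)=1 -> write in place. 4 ppages; refcounts: pp0:2 pp1:1 pp2:2 pp3:1
Op 4: read(P1, v0) -> 25. No state change.
Op 5: write(P1, v2, 148). refcount(pp2)=2>1 -> COPY to pp4. 5 ppages; refcounts: pp0:2 pp1:1 pp2:1 pp3:1 pp4:1
Op 6: read(P0, v1) -> 35. No state change.
Op 7: fork(P1) -> P2. 5 ppages; refcounts: pp0:3 pp1:1 pp2:1 pp3:2 pp4:2
Op 8: read(P1, v0) -> 25. No state change.
Op 9: fork(P2) -> P3. 5 ppages; refcounts: pp0:4 pp1:1 pp2:1 pp3:3 pp4:3

yes no yes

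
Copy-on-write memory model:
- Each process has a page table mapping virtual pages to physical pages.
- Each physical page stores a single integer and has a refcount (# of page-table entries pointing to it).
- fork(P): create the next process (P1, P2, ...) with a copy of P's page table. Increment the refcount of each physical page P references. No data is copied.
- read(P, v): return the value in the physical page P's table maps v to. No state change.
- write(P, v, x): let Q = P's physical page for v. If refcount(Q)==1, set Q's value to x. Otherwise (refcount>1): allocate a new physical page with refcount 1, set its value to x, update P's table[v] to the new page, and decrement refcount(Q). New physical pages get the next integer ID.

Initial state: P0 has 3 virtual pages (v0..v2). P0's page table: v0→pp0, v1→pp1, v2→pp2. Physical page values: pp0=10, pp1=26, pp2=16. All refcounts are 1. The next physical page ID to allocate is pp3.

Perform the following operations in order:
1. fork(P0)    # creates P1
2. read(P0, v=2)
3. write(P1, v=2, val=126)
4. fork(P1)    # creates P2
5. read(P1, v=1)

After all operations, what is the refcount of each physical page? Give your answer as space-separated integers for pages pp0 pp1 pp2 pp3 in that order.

Op 1: fork(P0) -> P1. 3 ppages; refcounts: pp0:2 pp1:2 pp2:2
Op 2: read(P0, v2) -> 16. No state change.
Op 3: write(P1, v2, 126). refcount(pp2)=2>1 -> COPY to pp3. 4 ppages; refcounts: pp0:2 pp1:2 pp2:1 pp3:1
Op 4: fork(P1) -> P2. 4 ppages; refcounts: pp0:3 pp1:3 pp2:1 pp3:2
Op 5: read(P1, v1) -> 26. No state change.

Answer: 3 3 1 2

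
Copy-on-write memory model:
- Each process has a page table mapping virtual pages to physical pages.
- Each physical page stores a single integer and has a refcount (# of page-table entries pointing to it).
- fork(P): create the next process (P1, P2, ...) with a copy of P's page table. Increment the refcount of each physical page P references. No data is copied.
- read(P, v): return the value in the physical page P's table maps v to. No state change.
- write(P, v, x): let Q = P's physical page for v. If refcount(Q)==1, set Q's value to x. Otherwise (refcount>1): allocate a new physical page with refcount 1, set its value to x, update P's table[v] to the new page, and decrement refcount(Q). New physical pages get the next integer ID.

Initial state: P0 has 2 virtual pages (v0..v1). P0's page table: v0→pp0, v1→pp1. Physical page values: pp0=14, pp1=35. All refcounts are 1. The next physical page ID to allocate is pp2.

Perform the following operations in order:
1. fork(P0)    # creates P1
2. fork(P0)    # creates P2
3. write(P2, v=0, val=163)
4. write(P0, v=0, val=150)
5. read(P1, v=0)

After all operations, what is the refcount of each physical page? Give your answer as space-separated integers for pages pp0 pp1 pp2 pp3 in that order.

Op 1: fork(P0) -> P1. 2 ppages; refcounts: pp0:2 pp1:2
Op 2: fork(P0) -> P2. 2 ppages; refcounts: pp0:3 pp1:3
Op 3: write(P2, v0, 163). refcount(pp0)=3>1 -> COPY to pp2. 3 ppages; refcounts: pp0:2 pp1:3 pp2:1
Op 4: write(P0, v0, 150). refcount(pp0)=2>1 -> COPY to pp3. 4 ppages; refcounts: pp0:1 pp1:3 pp2:1 pp3:1
Op 5: read(P1, v0) -> 14. No state change.

Answer: 1 3 1 1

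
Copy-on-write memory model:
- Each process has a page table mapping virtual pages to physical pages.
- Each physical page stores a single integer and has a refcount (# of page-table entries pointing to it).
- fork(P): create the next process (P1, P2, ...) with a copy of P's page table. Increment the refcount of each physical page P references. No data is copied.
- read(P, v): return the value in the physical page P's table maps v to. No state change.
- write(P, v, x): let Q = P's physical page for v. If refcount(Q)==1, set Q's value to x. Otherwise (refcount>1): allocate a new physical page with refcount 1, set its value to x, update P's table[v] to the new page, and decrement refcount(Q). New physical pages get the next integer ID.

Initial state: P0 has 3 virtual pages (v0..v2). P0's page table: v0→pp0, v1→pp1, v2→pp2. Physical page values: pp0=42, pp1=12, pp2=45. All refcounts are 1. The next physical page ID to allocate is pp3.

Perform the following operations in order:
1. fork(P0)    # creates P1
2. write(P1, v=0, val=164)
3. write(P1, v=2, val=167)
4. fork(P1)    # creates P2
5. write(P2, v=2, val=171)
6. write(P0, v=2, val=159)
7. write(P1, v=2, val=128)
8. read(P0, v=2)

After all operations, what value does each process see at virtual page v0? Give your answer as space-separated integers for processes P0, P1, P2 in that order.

Op 1: fork(P0) -> P1. 3 ppages; refcounts: pp0:2 pp1:2 pp2:2
Op 2: write(P1, v0, 164). refcount(pp0)=2>1 -> COPY to pp3. 4 ppages; refcounts: pp0:1 pp1:2 pp2:2 pp3:1
Op 3: write(P1, v2, 167). refcount(pp2)=2>1 -> COPY to pp4. 5 ppages; refcounts: pp0:1 pp1:2 pp2:1 pp3:1 pp4:1
Op 4: fork(P1) -> P2. 5 ppages; refcounts: pp0:1 pp1:3 pp2:1 pp3:2 pp4:2
Op 5: write(P2, v2, 171). refcount(pp4)=2>1 -> COPY to pp5. 6 ppages; refcounts: pp0:1 pp1:3 pp2:1 pp3:2 pp4:1 pp5:1
Op 6: write(P0, v2, 159). refcount(pp2)=1 -> write in place. 6 ppages; refcounts: pp0:1 pp1:3 pp2:1 pp3:2 pp4:1 pp5:1
Op 7: write(P1, v2, 128). refcount(pp4)=1 -> write in place. 6 ppages; refcounts: pp0:1 pp1:3 pp2:1 pp3:2 pp4:1 pp5:1
Op 8: read(P0, v2) -> 159. No state change.
P0: v0 -> pp0 = 42
P1: v0 -> pp3 = 164
P2: v0 -> pp3 = 164

Answer: 42 164 164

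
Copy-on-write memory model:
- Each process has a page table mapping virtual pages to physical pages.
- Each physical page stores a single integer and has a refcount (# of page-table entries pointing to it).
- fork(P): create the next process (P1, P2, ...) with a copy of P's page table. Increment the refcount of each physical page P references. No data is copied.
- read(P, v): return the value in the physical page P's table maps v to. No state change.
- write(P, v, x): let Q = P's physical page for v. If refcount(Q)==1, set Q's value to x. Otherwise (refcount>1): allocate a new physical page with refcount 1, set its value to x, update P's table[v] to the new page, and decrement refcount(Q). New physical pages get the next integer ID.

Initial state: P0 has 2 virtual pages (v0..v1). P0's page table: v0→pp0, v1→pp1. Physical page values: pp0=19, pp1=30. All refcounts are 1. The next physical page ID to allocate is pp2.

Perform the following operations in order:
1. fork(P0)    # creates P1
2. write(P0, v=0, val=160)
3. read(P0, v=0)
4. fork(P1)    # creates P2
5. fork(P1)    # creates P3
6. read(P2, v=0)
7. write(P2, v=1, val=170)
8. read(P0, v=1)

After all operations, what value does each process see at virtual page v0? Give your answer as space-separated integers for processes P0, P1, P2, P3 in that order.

Op 1: fork(P0) -> P1. 2 ppages; refcounts: pp0:2 pp1:2
Op 2: write(P0, v0, 160). refcount(pp0)=2>1 -> COPY to pp2. 3 ppages; refcounts: pp0:1 pp1:2 pp2:1
Op 3: read(P0, v0) -> 160. No state change.
Op 4: fork(P1) -> P2. 3 ppages; refcounts: pp0:2 pp1:3 pp2:1
Op 5: fork(P1) -> P3. 3 ppages; refcounts: pp0:3 pp1:4 pp2:1
Op 6: read(P2, v0) -> 19. No state change.
Op 7: write(P2, v1, 170). refcount(pp1)=4>1 -> COPY to pp3. 4 ppages; refcounts: pp0:3 pp1:3 pp2:1 pp3:1
Op 8: read(P0, v1) -> 30. No state change.
P0: v0 -> pp2 = 160
P1: v0 -> pp0 = 19
P2: v0 -> pp0 = 19
P3: v0 -> pp0 = 19

Answer: 160 19 19 19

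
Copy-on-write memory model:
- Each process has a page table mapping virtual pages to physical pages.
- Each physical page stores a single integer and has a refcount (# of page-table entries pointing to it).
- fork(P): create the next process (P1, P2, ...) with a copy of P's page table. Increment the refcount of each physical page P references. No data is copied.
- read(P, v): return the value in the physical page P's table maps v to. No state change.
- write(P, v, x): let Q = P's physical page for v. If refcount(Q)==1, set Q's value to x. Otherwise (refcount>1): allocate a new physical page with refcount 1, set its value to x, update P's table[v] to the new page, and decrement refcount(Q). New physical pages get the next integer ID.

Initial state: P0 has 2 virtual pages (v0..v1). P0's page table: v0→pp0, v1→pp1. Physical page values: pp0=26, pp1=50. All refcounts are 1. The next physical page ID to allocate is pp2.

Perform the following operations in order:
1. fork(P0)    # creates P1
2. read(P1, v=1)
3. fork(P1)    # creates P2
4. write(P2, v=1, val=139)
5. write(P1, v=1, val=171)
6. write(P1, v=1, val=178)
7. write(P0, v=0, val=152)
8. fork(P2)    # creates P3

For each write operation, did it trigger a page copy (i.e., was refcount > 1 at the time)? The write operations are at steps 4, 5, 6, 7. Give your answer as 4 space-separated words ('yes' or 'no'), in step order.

Op 1: fork(P0) -> P1. 2 ppages; refcounts: pp0:2 pp1:2
Op 2: read(P1, v1) -> 50. No state change.
Op 3: fork(P1) -> P2. 2 ppages; refcounts: pp0:3 pp1:3
Op 4: write(P2, v1, 139). refcount(pp1)=3>1 -> COPY to pp2. 3 ppages; refcounts: pp0:3 pp1:2 pp2:1
Op 5: write(P1, v1, 171). refcount(pp1)=2>1 -> COPY to pp3. 4 ppages; refcounts: pp0:3 pp1:1 pp2:1 pp3:1
Op 6: write(P1, v1, 178). refcount(pp3)=1 -> write in place. 4 ppages; refcounts: pp0:3 pp1:1 pp2:1 pp3:1
Op 7: write(P0, v0, 152). refcount(pp0)=3>1 -> COPY to pp4. 5 ppages; refcounts: pp0:2 pp1:1 pp2:1 pp3:1 pp4:1
Op 8: fork(P2) -> P3. 5 ppages; refcounts: pp0:3 pp1:1 pp2:2 pp3:1 pp4:1

yes yes no yes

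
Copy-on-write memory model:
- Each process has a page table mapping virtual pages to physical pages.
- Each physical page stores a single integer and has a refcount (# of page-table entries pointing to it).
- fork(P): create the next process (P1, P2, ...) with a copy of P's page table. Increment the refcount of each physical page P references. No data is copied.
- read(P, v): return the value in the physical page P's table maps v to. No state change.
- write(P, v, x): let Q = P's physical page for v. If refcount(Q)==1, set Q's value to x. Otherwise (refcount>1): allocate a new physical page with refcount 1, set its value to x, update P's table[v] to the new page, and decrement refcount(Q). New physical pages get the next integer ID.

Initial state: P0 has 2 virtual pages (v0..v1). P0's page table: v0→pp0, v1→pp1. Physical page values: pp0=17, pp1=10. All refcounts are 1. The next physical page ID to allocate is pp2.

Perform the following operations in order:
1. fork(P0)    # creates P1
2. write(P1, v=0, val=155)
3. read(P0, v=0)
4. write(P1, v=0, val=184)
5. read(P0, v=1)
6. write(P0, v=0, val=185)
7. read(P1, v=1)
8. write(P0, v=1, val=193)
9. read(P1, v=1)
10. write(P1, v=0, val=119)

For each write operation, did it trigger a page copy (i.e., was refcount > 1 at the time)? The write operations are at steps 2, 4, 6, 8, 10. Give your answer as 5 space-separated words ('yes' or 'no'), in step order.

Op 1: fork(P0) -> P1. 2 ppages; refcounts: pp0:2 pp1:2
Op 2: write(P1, v0, 155). refcount(pp0)=2>1 -> COPY to pp2. 3 ppages; refcounts: pp0:1 pp1:2 pp2:1
Op 3: read(P0, v0) -> 17. No state change.
Op 4: write(P1, v0, 184). refcount(pp2)=1 -> write in place. 3 ppages; refcounts: pp0:1 pp1:2 pp2:1
Op 5: read(P0, v1) -> 10. No state change.
Op 6: write(P0, v0, 185). refcount(pp0)=1 -> write in place. 3 ppages; refcounts: pp0:1 pp1:2 pp2:1
Op 7: read(P1, v1) -> 10. No state change.
Op 8: write(P0, v1, 193). refcount(pp1)=2>1 -> COPY to pp3. 4 ppages; refcounts: pp0:1 pp1:1 pp2:1 pp3:1
Op 9: read(P1, v1) -> 10. No state change.
Op 10: write(P1, v0, 119). refcount(pp2)=1 -> write in place. 4 ppages; refcounts: pp0:1 pp1:1 pp2:1 pp3:1

yes no no yes no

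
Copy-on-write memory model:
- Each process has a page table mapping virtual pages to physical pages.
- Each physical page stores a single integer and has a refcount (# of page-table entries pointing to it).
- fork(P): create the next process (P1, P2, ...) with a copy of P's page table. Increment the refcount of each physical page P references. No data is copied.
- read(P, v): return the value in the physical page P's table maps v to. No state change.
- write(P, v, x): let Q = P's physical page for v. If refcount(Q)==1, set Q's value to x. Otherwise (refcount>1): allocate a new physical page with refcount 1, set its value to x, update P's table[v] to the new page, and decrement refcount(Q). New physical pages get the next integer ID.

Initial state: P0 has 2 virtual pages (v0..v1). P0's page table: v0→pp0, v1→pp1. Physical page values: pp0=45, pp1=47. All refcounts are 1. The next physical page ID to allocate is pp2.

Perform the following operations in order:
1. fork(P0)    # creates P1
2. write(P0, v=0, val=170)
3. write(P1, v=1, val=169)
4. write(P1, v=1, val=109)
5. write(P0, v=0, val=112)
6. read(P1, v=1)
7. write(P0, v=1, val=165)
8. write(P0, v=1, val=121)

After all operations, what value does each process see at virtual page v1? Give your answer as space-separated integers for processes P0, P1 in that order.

Op 1: fork(P0) -> P1. 2 ppages; refcounts: pp0:2 pp1:2
Op 2: write(P0, v0, 170). refcount(pp0)=2>1 -> COPY to pp2. 3 ppages; refcounts: pp0:1 pp1:2 pp2:1
Op 3: write(P1, v1, 169). refcount(pp1)=2>1 -> COPY to pp3. 4 ppages; refcounts: pp0:1 pp1:1 pp2:1 pp3:1
Op 4: write(P1, v1, 109). refcount(pp3)=1 -> write in place. 4 ppages; refcounts: pp0:1 pp1:1 pp2:1 pp3:1
Op 5: write(P0, v0, 112). refcount(pp2)=1 -> write in place. 4 ppages; refcounts: pp0:1 pp1:1 pp2:1 pp3:1
Op 6: read(P1, v1) -> 109. No state change.
Op 7: write(P0, v1, 165). refcount(pp1)=1 -> write in place. 4 ppages; refcounts: pp0:1 pp1:1 pp2:1 pp3:1
Op 8: write(P0, v1, 121). refcount(pp1)=1 -> write in place. 4 ppages; refcounts: pp0:1 pp1:1 pp2:1 pp3:1
P0: v1 -> pp1 = 121
P1: v1 -> pp3 = 109

Answer: 121 109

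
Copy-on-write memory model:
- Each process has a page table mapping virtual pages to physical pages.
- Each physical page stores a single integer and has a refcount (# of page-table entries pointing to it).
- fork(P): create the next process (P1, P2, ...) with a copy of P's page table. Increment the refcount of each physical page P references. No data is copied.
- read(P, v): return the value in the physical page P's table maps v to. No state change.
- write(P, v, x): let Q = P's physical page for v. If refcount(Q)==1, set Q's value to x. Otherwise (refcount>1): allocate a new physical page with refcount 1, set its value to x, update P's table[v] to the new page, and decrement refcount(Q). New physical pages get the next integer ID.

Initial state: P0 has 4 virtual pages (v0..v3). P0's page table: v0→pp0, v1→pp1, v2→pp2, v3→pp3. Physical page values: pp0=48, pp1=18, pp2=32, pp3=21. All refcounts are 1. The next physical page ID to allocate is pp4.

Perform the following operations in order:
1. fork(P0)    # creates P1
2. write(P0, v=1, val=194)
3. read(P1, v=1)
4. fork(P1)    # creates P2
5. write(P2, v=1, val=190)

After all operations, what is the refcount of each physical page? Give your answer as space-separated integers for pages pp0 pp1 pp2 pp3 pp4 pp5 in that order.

Answer: 3 1 3 3 1 1

Derivation:
Op 1: fork(P0) -> P1. 4 ppages; refcounts: pp0:2 pp1:2 pp2:2 pp3:2
Op 2: write(P0, v1, 194). refcount(pp1)=2>1 -> COPY to pp4. 5 ppages; refcounts: pp0:2 pp1:1 pp2:2 pp3:2 pp4:1
Op 3: read(P1, v1) -> 18. No state change.
Op 4: fork(P1) -> P2. 5 ppages; refcounts: pp0:3 pp1:2 pp2:3 pp3:3 pp4:1
Op 5: write(P2, v1, 190). refcount(pp1)=2>1 -> COPY to pp5. 6 ppages; refcounts: pp0:3 pp1:1 pp2:3 pp3:3 pp4:1 pp5:1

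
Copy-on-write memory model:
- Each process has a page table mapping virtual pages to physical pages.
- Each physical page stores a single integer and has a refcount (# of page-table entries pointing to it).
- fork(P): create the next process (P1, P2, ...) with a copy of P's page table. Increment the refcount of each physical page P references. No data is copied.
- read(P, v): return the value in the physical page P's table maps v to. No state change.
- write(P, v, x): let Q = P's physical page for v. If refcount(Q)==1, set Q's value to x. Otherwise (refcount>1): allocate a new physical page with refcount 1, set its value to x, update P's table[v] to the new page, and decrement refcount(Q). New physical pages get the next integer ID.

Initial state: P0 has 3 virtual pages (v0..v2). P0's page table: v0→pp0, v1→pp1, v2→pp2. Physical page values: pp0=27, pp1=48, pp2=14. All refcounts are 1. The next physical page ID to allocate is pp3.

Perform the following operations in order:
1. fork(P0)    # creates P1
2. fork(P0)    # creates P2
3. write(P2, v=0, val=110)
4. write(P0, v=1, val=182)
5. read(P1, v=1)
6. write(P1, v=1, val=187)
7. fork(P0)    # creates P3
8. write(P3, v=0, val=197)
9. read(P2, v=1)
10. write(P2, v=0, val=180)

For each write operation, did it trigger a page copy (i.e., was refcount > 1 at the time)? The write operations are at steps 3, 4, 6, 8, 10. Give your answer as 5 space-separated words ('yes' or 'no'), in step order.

Op 1: fork(P0) -> P1. 3 ppages; refcounts: pp0:2 pp1:2 pp2:2
Op 2: fork(P0) -> P2. 3 ppages; refcounts: pp0:3 pp1:3 pp2:3
Op 3: write(P2, v0, 110). refcount(pp0)=3>1 -> COPY to pp3. 4 ppages; refcounts: pp0:2 pp1:3 pp2:3 pp3:1
Op 4: write(P0, v1, 182). refcount(pp1)=3>1 -> COPY to pp4. 5 ppages; refcounts: pp0:2 pp1:2 pp2:3 pp3:1 pp4:1
Op 5: read(P1, v1) -> 48. No state change.
Op 6: write(P1, v1, 187). refcount(pp1)=2>1 -> COPY to pp5. 6 ppages; refcounts: pp0:2 pp1:1 pp2:3 pp3:1 pp4:1 pp5:1
Op 7: fork(P0) -> P3. 6 ppages; refcounts: pp0:3 pp1:1 pp2:4 pp3:1 pp4:2 pp5:1
Op 8: write(P3, v0, 197). refcount(pp0)=3>1 -> COPY to pp6. 7 ppages; refcounts: pp0:2 pp1:1 pp2:4 pp3:1 pp4:2 pp5:1 pp6:1
Op 9: read(P2, v1) -> 48. No state change.
Op 10: write(P2, v0, 180). refcount(pp3)=1 -> write in place. 7 ppages; refcounts: pp0:2 pp1:1 pp2:4 pp3:1 pp4:2 pp5:1 pp6:1

yes yes yes yes no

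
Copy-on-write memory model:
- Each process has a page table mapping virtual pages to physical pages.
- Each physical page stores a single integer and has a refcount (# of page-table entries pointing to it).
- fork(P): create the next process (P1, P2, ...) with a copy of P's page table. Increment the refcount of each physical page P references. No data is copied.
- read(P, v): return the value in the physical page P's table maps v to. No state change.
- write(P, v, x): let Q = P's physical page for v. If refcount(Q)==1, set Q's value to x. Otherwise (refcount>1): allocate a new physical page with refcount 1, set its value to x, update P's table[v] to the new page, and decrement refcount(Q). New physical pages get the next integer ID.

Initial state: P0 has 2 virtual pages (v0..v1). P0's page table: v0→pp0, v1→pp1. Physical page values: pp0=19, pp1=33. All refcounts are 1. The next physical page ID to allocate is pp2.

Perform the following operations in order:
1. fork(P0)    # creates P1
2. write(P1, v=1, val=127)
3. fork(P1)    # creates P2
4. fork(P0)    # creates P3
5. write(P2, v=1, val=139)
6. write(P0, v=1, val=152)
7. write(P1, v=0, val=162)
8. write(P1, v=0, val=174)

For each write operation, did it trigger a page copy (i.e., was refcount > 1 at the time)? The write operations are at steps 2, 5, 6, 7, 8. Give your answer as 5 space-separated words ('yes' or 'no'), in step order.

Op 1: fork(P0) -> P1. 2 ppages; refcounts: pp0:2 pp1:2
Op 2: write(P1, v1, 127). refcount(pp1)=2>1 -> COPY to pp2. 3 ppages; refcounts: pp0:2 pp1:1 pp2:1
Op 3: fork(P1) -> P2. 3 ppages; refcounts: pp0:3 pp1:1 pp2:2
Op 4: fork(P0) -> P3. 3 ppages; refcounts: pp0:4 pp1:2 pp2:2
Op 5: write(P2, v1, 139). refcount(pp2)=2>1 -> COPY to pp3. 4 ppages; refcounts: pp0:4 pp1:2 pp2:1 pp3:1
Op 6: write(P0, v1, 152). refcount(pp1)=2>1 -> COPY to pp4. 5 ppages; refcounts: pp0:4 pp1:1 pp2:1 pp3:1 pp4:1
Op 7: write(P1, v0, 162). refcount(pp0)=4>1 -> COPY to pp5. 6 ppages; refcounts: pp0:3 pp1:1 pp2:1 pp3:1 pp4:1 pp5:1
Op 8: write(P1, v0, 174). refcount(pp5)=1 -> write in place. 6 ppages; refcounts: pp0:3 pp1:1 pp2:1 pp3:1 pp4:1 pp5:1

yes yes yes yes no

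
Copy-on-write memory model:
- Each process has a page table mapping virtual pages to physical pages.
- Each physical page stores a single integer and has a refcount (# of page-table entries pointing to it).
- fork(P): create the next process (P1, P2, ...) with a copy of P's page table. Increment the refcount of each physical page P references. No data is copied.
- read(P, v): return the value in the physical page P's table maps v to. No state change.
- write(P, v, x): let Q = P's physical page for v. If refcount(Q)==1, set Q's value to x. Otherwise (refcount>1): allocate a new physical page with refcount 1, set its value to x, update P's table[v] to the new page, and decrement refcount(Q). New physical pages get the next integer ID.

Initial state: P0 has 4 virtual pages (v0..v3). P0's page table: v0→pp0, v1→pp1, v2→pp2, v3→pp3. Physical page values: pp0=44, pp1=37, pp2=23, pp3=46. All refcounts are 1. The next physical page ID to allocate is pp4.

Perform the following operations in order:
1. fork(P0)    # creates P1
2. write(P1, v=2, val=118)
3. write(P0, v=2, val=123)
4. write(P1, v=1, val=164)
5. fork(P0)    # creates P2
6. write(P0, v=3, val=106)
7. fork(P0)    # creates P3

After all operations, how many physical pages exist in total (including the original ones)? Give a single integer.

Answer: 7

Derivation:
Op 1: fork(P0) -> P1. 4 ppages; refcounts: pp0:2 pp1:2 pp2:2 pp3:2
Op 2: write(P1, v2, 118). refcount(pp2)=2>1 -> COPY to pp4. 5 ppages; refcounts: pp0:2 pp1:2 pp2:1 pp3:2 pp4:1
Op 3: write(P0, v2, 123). refcount(pp2)=1 -> write in place. 5 ppages; refcounts: pp0:2 pp1:2 pp2:1 pp3:2 pp4:1
Op 4: write(P1, v1, 164). refcount(pp1)=2>1 -> COPY to pp5. 6 ppages; refcounts: pp0:2 pp1:1 pp2:1 pp3:2 pp4:1 pp5:1
Op 5: fork(P0) -> P2. 6 ppages; refcounts: pp0:3 pp1:2 pp2:2 pp3:3 pp4:1 pp5:1
Op 6: write(P0, v3, 106). refcount(pp3)=3>1 -> COPY to pp6. 7 ppages; refcounts: pp0:3 pp1:2 pp2:2 pp3:2 pp4:1 pp5:1 pp6:1
Op 7: fork(P0) -> P3. 7 ppages; refcounts: pp0:4 pp1:3 pp2:3 pp3:2 pp4:1 pp5:1 pp6:2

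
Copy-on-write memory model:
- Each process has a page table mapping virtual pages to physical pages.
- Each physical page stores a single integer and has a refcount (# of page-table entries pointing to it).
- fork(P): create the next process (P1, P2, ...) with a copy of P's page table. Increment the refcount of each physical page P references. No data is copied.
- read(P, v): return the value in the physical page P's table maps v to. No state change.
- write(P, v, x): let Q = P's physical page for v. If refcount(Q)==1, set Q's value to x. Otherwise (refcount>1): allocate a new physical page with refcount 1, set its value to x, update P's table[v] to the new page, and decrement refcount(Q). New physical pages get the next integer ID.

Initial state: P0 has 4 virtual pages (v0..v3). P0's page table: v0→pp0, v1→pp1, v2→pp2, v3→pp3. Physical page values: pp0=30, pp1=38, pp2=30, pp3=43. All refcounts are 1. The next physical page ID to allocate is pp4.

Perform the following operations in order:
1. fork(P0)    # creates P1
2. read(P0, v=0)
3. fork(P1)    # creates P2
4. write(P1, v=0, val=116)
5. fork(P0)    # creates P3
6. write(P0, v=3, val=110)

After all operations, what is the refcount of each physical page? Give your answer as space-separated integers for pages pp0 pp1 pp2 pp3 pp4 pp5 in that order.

Op 1: fork(P0) -> P1. 4 ppages; refcounts: pp0:2 pp1:2 pp2:2 pp3:2
Op 2: read(P0, v0) -> 30. No state change.
Op 3: fork(P1) -> P2. 4 ppages; refcounts: pp0:3 pp1:3 pp2:3 pp3:3
Op 4: write(P1, v0, 116). refcount(pp0)=3>1 -> COPY to pp4. 5 ppages; refcounts: pp0:2 pp1:3 pp2:3 pp3:3 pp4:1
Op 5: fork(P0) -> P3. 5 ppages; refcounts: pp0:3 pp1:4 pp2:4 pp3:4 pp4:1
Op 6: write(P0, v3, 110). refcount(pp3)=4>1 -> COPY to pp5. 6 ppages; refcounts: pp0:3 pp1:4 pp2:4 pp3:3 pp4:1 pp5:1

Answer: 3 4 4 3 1 1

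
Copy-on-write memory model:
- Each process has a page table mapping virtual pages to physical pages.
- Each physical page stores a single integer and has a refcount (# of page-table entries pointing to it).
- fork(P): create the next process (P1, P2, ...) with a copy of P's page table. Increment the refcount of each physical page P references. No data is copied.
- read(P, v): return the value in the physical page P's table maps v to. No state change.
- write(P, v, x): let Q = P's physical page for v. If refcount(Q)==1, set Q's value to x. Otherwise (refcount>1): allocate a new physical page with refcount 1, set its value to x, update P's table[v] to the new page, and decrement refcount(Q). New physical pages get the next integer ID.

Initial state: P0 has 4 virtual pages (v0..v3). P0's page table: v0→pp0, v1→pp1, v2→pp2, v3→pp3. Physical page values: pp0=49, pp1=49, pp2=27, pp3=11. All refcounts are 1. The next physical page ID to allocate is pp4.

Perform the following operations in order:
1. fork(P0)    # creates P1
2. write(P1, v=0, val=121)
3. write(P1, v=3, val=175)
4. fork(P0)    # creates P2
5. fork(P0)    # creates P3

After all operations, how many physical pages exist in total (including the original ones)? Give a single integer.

Op 1: fork(P0) -> P1. 4 ppages; refcounts: pp0:2 pp1:2 pp2:2 pp3:2
Op 2: write(P1, v0, 121). refcount(pp0)=2>1 -> COPY to pp4. 5 ppages; refcounts: pp0:1 pp1:2 pp2:2 pp3:2 pp4:1
Op 3: write(P1, v3, 175). refcount(pp3)=2>1 -> COPY to pp5. 6 ppages; refcounts: pp0:1 pp1:2 pp2:2 pp3:1 pp4:1 pp5:1
Op 4: fork(P0) -> P2. 6 ppages; refcounts: pp0:2 pp1:3 pp2:3 pp3:2 pp4:1 pp5:1
Op 5: fork(P0) -> P3. 6 ppages; refcounts: pp0:3 pp1:4 pp2:4 pp3:3 pp4:1 pp5:1

Answer: 6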